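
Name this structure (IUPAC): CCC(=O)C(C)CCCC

4-methyloctan-3-one

The longest chain bearing the carbonyl is 8 carbons long (octane).
The principal characteristic group is a ketone (C=O on an internal carbon), named with the suffix -one.
Number the chain so that numbering from this end puts the carbonyl group at C-3 rather than C-6.
That gives the carbonyl at C-3; a methyl group at C-4.
Assembling the pieces gives 4-methyloctan-3-one.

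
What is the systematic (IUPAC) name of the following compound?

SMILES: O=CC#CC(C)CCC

The longest carbon chain that includes the –CHO group and the multiple bond has 7 carbons, so the parent hydride is heptane.
An aldehyde (terminal –CHO) is the principal characteristic group, giving the suffix -al.
There is one C≡C triple bond, indicated by the ending -yne.
The numbering direction is chosen so that the aldehyde carbon is C-1 by definition.
That gives the triple bond between C-2 and C-3; a methyl group at C-4.
Assembling the pieces gives 4-methylhept-2-ynal.

4-methylhept-2-ynal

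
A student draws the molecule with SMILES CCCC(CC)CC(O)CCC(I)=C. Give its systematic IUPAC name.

7-ethyl-2-iododec-1-en-5-ol

Counting along the main chain through the –OH group and the multiple bond gives 10 carbons: the parent is decane.
The principal characteristic group is an alcohol (–OH), named with the suffix -ol.
There is one C=C double bond, indicated by the ending -ene.
Number the chain so that numbering from this end puts the hydroxyl group at C-5 rather than C-6.
That gives the hydroxyl at C-5; the double bond between C-1 and C-2; an ethyl group at C-7; an iodo group at C-2.
Prefixes are listed alphabetically: ethyl, iodo.
Assembling the pieces gives 7-ethyl-2-iododec-1-en-5-ol.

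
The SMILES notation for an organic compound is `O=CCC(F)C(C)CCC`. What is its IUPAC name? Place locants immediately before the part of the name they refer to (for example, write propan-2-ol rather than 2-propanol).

The longest carbon chain that includes the –CHO group has 7 carbons, so the parent hydride is heptane.
The highest-priority functional group is an aldehyde (terminal –CHO), so the name ends in -al.
Number the chain so that the aldehyde carbon is C-1 by definition.
That gives a fluoro group at C-3; a methyl group at C-4.
Substituent prefixes are cited in alphabetical order (multiplying prefixes like di-/tri- are ignored for ordering).
Assembling the pieces gives 3-fluoro-4-methylheptanal.

3-fluoro-4-methylheptanal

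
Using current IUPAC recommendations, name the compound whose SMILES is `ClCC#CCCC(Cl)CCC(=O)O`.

4,9-dichloronon-7-ynoic acid

Counting along the main chain through the –COOH group and the multiple bond gives 9 carbons: the parent is nonane.
A carboxylic acid (terminal –COOH) is the principal characteristic group, giving the suffix -oic acid.
The chain contains a C≡C triple bond, so the unsaturation ending is -yne.
The numbering direction is chosen so that the carboxylic acid carbon is C-1 by definition.
With this numbering: the triple bond between C-7 and C-8; chloro groups at C-4 and C-9.
The name is 4,9-dichloronon-7-ynoic acid.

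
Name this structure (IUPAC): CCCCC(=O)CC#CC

non-2-yn-5-one

The longest chain bearing the carbonyl and the multiple bond is 9 carbons long (nonane).
The principal characteristic group is a ketone (C=O on an internal carbon), named with the suffix -one.
A C≡C triple bond in the chain gives the infix -yne-.
The numbering direction is chosen so that numbering from this end puts the triple bond at C-2 rather than C-7.
This places the carbonyl at C-5; the triple bond between C-2 and C-3.
Assembling the pieces gives non-2-yn-5-one.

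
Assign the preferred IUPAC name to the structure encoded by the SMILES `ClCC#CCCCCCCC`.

The longest chain bearing the multiple bond is 10 carbons long (decane).
The chain contains a C≡C triple bond, so the unsaturation ending is -yne.
The numbering direction is chosen so that numbering from this end puts the triple bond at C-2 rather than C-8.
With this numbering: the triple bond between C-2 and C-3; a chloro group at C-1.
Putting it together: 1-chlorodec-2-yne.

1-chlorodec-2-yne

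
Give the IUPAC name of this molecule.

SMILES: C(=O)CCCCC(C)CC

The longest carbon chain that includes the –CHO group has 8 carbons, so the parent hydride is octane.
The highest-priority functional group is an aldehyde (terminal –CHO), so the name ends in -al.
Number the chain so that the aldehyde carbon is C-1 by definition.
That gives a methyl group at C-6.
The name is 6-methyloctanal.

6-methyloctanal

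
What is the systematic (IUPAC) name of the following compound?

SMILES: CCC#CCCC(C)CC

The longest carbon chain that includes the multiple bond has 9 carbons, so the parent hydride is nonane.
A C≡C triple bond in the chain gives the infix -yne-.
The numbering direction is chosen so that numbering from this end puts the triple bond at C-3 rather than C-6.
With this numbering: the triple bond between C-3 and C-4; a methyl group at C-7.
Putting it together: 7-methylnon-3-yne.

7-methylnon-3-yne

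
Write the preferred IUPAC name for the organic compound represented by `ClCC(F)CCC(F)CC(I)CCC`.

1-chloro-2,5-difluoro-7-iododecane

The parent chain contains 10 carbons (decane).
Number the chain so that the substituent locant set {1,2,5,7} is lower than {4,6,9,10} at the first point of difference.
With this numbering: a chloro group at C-1; fluoro groups at C-2 and C-5; an iodo group at C-7.
Prefixes are listed alphabetically: chloro, fluoro, iodo.
Assembling the pieces gives 1-chloro-2,5-difluoro-7-iododecane.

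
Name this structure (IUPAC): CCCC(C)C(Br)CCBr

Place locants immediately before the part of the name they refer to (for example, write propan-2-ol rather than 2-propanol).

1,3-dibromo-4-methylheptane

The longest continuous carbon chain has 7 atoms, so the parent hydride is heptane.
Number the chain so that the substituent locant set {1,3,4} is lower than {4,5,7} at the first point of difference.
This places bromo groups at C-1 and C-3; a methyl group at C-4.
The substituents are ordered alphabetically, ignoring any di-/tri- multipliers.
Assembling the pieces gives 1,3-dibromo-4-methylheptane.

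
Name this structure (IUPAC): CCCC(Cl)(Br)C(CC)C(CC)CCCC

4-bromo-4-chloro-5,6-diethyldecane

The longest carbon chain is 10 atoms: the parent is decane.
Choose the numbering such that the substituent locant set {4,4,5,6} is lower than {5,6,7,7} at the first point of difference.
That gives a bromo group at C-4; a chloro group at C-4; ethyl groups at C-5 and C-6.
Substituent prefixes are cited in alphabetical order (multiplying prefixes like di-/tri- are ignored for ordering).
Putting it together: 4-bromo-4-chloro-5,6-diethyldecane.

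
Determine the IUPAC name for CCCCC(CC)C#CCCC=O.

6-ethyldec-4-ynal

Counting along the main chain through the –CHO group and the multiple bond gives 10 carbons: the parent is decane.
The principal characteristic group is an aldehyde (terminal –CHO), named with the suffix -al.
A C≡C triple bond in the chain gives the infix -yne-.
The numbering direction is chosen so that the aldehyde carbon is C-1 by definition.
That gives the triple bond between C-4 and C-5; an ethyl group at C-6.
Putting it together: 6-ethyldec-4-ynal.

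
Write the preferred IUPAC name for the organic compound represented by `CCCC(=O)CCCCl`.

1-chloroheptan-4-one

The longest chain bearing the carbonyl is 7 carbons long (heptane).
The principal characteristic group is a ketone (C=O on an internal carbon), named with the suffix -one.
Choose the numbering such that the substituent locant set {1} is lower than {7} at the first point of difference.
That gives the carbonyl at C-4; a chloro group at C-1.
Putting it together: 1-chloroheptan-4-one.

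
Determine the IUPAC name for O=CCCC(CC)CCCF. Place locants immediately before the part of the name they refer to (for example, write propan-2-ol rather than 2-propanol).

The longest chain bearing the –CHO group is 7 carbons long (heptane).
The principal characteristic group is an aldehyde (terminal –CHO), named with the suffix -al.
The numbering direction is chosen so that the aldehyde carbon is C-1 by definition.
With this numbering: an ethyl group at C-4; a fluoro group at C-7.
The substituents are ordered alphabetically, ignoring any di-/tri- multipliers.
Assembling the pieces gives 4-ethyl-7-fluoroheptanal.

4-ethyl-7-fluoroheptanal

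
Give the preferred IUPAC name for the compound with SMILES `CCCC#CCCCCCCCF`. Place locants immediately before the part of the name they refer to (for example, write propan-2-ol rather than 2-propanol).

The longest chain bearing the multiple bond is 12 carbons long (dodecane).
A C≡C triple bond in the chain gives the infix -yne-.
Choose the numbering such that numbering from this end puts the triple bond at C-4 rather than C-8.
With this numbering: the triple bond between C-4 and C-5; a fluoro group at C-12.
Putting it together: 12-fluorododec-4-yne.

12-fluorododec-4-yne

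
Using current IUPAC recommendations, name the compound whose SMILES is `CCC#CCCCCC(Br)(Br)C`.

Counting along the main chain through the multiple bond gives 10 carbons: the parent is decane.
There is one C≡C triple bond, indicated by the ending -yne.
The numbering direction is chosen so that numbering from this end puts the triple bond at C-3 rather than C-7.
This places the triple bond between C-3 and C-4; two bromo groups at C-9.
The name is 9,9-dibromodec-3-yne.

9,9-dibromodec-3-yne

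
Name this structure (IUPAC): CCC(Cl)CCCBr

1-bromo-4-chlorohexane

The longest continuous carbon chain has 6 atoms, so the parent hydride is hexane.
The numbering direction is chosen so that the substituent locant set {1,4} is lower than {3,6} at the first point of difference.
That gives a bromo group at C-1; a chloro group at C-4.
The substituents are ordered alphabetically, ignoring any di-/tri- multipliers.
The name is 1-bromo-4-chlorohexane.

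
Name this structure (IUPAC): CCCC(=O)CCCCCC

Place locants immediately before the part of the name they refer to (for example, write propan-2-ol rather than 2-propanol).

The longest carbon chain that includes the carbonyl has 10 carbons, so the parent hydride is decane.
A ketone (C=O on an internal carbon) is the principal characteristic group, giving the suffix -one.
Choose the numbering such that numbering from this end puts the carbonyl group at C-4 rather than C-7.
That gives the carbonyl at C-4.
Assembling the pieces gives decan-4-one.

decan-4-one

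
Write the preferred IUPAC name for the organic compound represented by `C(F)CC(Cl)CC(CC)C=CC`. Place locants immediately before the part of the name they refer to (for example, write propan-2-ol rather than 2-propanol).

6-chloro-4-ethyl-8-fluorooct-2-ene

The longest chain bearing the multiple bond is 8 carbons long (octane).
The chain contains a C=C double bond, so the unsaturation ending is -ene.
Choose the numbering such that numbering from this end puts the double bond at C-2 rather than C-6.
This places the double bond between C-2 and C-3; a chloro group at C-6; an ethyl group at C-4; a fluoro group at C-8.
Substituent prefixes are cited in alphabetical order (multiplying prefixes like di-/tri- are ignored for ordering).
Putting it together: 6-chloro-4-ethyl-8-fluorooct-2-ene.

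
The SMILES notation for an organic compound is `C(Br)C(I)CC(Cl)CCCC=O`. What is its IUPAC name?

Counting along the main chain through the –CHO group gives 8 carbons: the parent is octane.
The highest-priority functional group is an aldehyde (terminal –CHO), so the name ends in -al.
The numbering direction is chosen so that the aldehyde carbon is C-1 by definition.
This places a bromo group at C-8; a chloro group at C-5; an iodo group at C-7.
The substituents are ordered alphabetically, ignoring any di-/tri- multipliers.
Putting it together: 8-bromo-5-chloro-7-iodooctanal.

8-bromo-5-chloro-7-iodooctanal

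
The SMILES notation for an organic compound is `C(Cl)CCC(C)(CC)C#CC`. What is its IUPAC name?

7-chloro-4-ethyl-4-methylhept-2-yne

The longest chain bearing the multiple bond is 7 carbons long (heptane).
A C≡C triple bond in the chain gives the infix -yne-.
Number the chain so that numbering from this end puts the triple bond at C-2 rather than C-5.
With this numbering: the triple bond between C-2 and C-3; a chloro group at C-7; an ethyl group at C-4; a methyl group at C-4.
Substituent prefixes are cited in alphabetical order (multiplying prefixes like di-/tri- are ignored for ordering).
Assembling the pieces gives 7-chloro-4-ethyl-4-methylhept-2-yne.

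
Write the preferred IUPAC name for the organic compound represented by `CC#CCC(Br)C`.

5-bromohex-2-yne

Counting along the main chain through the multiple bond gives 6 carbons: the parent is hexane.
There is one C≡C triple bond, indicated by the ending -yne.
Number the chain so that numbering from this end puts the triple bond at C-2 rather than C-4.
This places the triple bond between C-2 and C-3; a bromo group at C-5.
The name is 5-bromohex-2-yne.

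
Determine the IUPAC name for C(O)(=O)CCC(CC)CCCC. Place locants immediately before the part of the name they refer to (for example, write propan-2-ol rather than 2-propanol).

Counting along the main chain through the –COOH group gives 8 carbons: the parent is octane.
The highest-priority functional group is a carboxylic acid (terminal –COOH), so the name ends in -oic acid.
The numbering direction is chosen so that the carboxylic acid carbon is C-1 by definition.
With this numbering: an ethyl group at C-4.
The name is 4-ethyloctanoic acid.

4-ethyloctanoic acid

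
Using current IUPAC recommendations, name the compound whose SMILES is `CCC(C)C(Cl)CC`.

3-chloro-4-methylhexane

The longest carbon chain is 6 atoms: the parent is hexane.
Number the chain so that the locant sets are identical either way, so the alphabetically earlier chloro substituent takes the lower locant (3 rather than 4).
With this numbering: a chloro group at C-3; a methyl group at C-4.
The substituents are ordered alphabetically, ignoring any di-/tri- multipliers.
The name is 3-chloro-4-methylhexane.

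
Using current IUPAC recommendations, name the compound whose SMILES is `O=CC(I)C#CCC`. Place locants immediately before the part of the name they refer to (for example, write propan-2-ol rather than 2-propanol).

The longest carbon chain that includes the –CHO group and the multiple bond has 6 carbons, so the parent hydride is hexane.
An aldehyde (terminal –CHO) is the principal characteristic group, giving the suffix -al.
There is one C≡C triple bond, indicated by the ending -yne.
The numbering direction is chosen so that the aldehyde carbon is C-1 by definition.
This places the triple bond between C-3 and C-4; an iodo group at C-2.
The name is 2-iodohex-3-ynal.

2-iodohex-3-ynal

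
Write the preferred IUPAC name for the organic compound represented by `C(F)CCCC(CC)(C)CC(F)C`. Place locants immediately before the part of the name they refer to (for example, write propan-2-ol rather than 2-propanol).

The parent chain contains 8 carbons (octane).
The numbering direction is chosen so that the substituent locant set {1,5,5,7} is lower than {2,4,4,8} at the first point of difference.
That gives an ethyl group at C-5; fluoro groups at C-1 and C-7; a methyl group at C-5.
Substituent prefixes are cited in alphabetical order (multiplying prefixes like di-/tri- are ignored for ordering).
Putting it together: 5-ethyl-1,7-difluoro-5-methyloctane.

5-ethyl-1,7-difluoro-5-methyloctane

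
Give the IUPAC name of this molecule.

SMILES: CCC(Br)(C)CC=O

3-bromo-3-methylpentanal

Counting along the main chain through the –CHO group gives 5 carbons: the parent is pentane.
An aldehyde (terminal –CHO) is the principal characteristic group, giving the suffix -al.
Number the chain so that the aldehyde carbon is C-1 by definition.
That gives a bromo group at C-3; a methyl group at C-3.
Substituent prefixes are cited in alphabetical order (multiplying prefixes like di-/tri- are ignored for ordering).
Assembling the pieces gives 3-bromo-3-methylpentanal.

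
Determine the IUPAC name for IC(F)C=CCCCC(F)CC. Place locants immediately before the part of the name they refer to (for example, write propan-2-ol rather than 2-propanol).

The longest carbon chain that includes the multiple bond has 9 carbons, so the parent hydride is nonane.
The chain contains a C=C double bond, so the unsaturation ending is -ene.
Choose the numbering such that numbering from this end puts the double bond at C-2 rather than C-7.
That gives the double bond between C-2 and C-3; fluoro groups at C-1 and C-7; an iodo group at C-1.
Prefixes are listed alphabetically: fluoro, iodo.
Assembling the pieces gives 1,7-difluoro-1-iodonon-2-ene.

1,7-difluoro-1-iodonon-2-ene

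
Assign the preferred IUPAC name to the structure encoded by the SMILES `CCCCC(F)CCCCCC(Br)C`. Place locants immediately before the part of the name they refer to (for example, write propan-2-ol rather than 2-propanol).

The parent chain contains 12 carbons (dodecane).
Choose the numbering such that the substituent locant set {2,8} is lower than {5,11} at the first point of difference.
With this numbering: a bromo group at C-2; a fluoro group at C-8.
Prefixes are listed alphabetically: bromo, fluoro.
Assembling the pieces gives 2-bromo-8-fluorododecane.

2-bromo-8-fluorododecane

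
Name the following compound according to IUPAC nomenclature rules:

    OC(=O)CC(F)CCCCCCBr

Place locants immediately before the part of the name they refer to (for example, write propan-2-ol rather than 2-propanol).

The longest chain bearing the –COOH group is 9 carbons long (nonane).
The highest-priority functional group is a carboxylic acid (terminal –COOH), so the name ends in -oic acid.
Number the chain so that the carboxylic acid carbon is C-1 by definition.
This places a bromo group at C-9; a fluoro group at C-3.
Prefixes are listed alphabetically: bromo, fluoro.
The name is 9-bromo-3-fluorononanoic acid.

9-bromo-3-fluorononanoic acid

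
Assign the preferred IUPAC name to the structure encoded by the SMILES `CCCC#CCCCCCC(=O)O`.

undec-7-ynoic acid

Counting along the main chain through the –COOH group and the multiple bond gives 11 carbons: the parent is undecane.
The principal characteristic group is a carboxylic acid (terminal –COOH), named with the suffix -oic acid.
A C≡C triple bond in the chain gives the infix -yne-.
Choose the numbering such that the carboxylic acid carbon is C-1 by definition.
This places the triple bond between C-7 and C-8.
Assembling the pieces gives undec-7-ynoic acid.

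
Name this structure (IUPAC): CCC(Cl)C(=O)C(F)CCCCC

3-chloro-5-fluorodecan-4-one

The longest carbon chain that includes the carbonyl has 10 carbons, so the parent hydride is decane.
The principal characteristic group is a ketone (C=O on an internal carbon), named with the suffix -one.
Choose the numbering such that numbering from this end puts the carbonyl group at C-4 rather than C-7.
That gives the carbonyl at C-4; a chloro group at C-3; a fluoro group at C-5.
The substituents are ordered alphabetically, ignoring any di-/tri- multipliers.
Assembling the pieces gives 3-chloro-5-fluorodecan-4-one.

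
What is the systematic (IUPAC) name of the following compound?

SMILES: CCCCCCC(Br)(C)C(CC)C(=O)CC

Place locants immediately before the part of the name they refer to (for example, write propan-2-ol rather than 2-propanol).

Counting along the main chain through the carbonyl gives 11 carbons: the parent is undecane.
The principal characteristic group is a ketone (C=O on an internal carbon), named with the suffix -one.
Number the chain so that numbering from this end puts the carbonyl group at C-3 rather than C-9.
This places the carbonyl at C-3; a bromo group at C-5; an ethyl group at C-4; a methyl group at C-5.
Prefixes are listed alphabetically: bromo, ethyl, methyl.
Putting it together: 5-bromo-4-ethyl-5-methylundecan-3-one.

5-bromo-4-ethyl-5-methylundecan-3-one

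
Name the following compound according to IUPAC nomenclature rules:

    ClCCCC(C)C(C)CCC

The longest carbon chain is 8 atoms: the parent is octane.
Number the chain so that the substituent locant set {1,4,5} is lower than {4,5,8} at the first point of difference.
With this numbering: a chloro group at C-1; methyl groups at C-4 and C-5.
Prefixes are listed alphabetically: chloro, methyl.
The name is 1-chloro-4,5-dimethyloctane.

1-chloro-4,5-dimethyloctane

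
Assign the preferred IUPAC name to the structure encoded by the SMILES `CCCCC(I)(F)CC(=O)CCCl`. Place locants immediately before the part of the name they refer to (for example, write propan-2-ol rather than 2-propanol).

1-chloro-5-fluoro-5-iodononan-3-one

The longest carbon chain that includes the carbonyl has 9 carbons, so the parent hydride is nonane.
The highest-priority functional group is a ketone (C=O on an internal carbon), so the name ends in -one.
Choose the numbering such that numbering from this end puts the carbonyl group at C-3 rather than C-7.
This places the carbonyl at C-3; a chloro group at C-1; a fluoro group at C-5; an iodo group at C-5.
Substituent prefixes are cited in alphabetical order (multiplying prefixes like di-/tri- are ignored for ordering).
The name is 1-chloro-5-fluoro-5-iodononan-3-one.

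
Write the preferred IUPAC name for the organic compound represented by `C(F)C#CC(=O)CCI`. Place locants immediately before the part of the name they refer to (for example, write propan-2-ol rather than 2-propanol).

The longest carbon chain that includes the carbonyl and the multiple bond has 6 carbons, so the parent hydride is hexane.
The principal characteristic group is a ketone (C=O on an internal carbon), named with the suffix -one.
There is one C≡C triple bond, indicated by the ending -yne.
Choose the numbering such that numbering from this end puts the carbonyl group at C-3 rather than C-4.
With this numbering: the carbonyl at C-3; the triple bond between C-4 and C-5; a fluoro group at C-6; an iodo group at C-1.
Prefixes are listed alphabetically: fluoro, iodo.
The name is 6-fluoro-1-iodohex-4-yn-3-one.

6-fluoro-1-iodohex-4-yn-3-one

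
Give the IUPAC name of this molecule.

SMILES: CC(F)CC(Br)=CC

3-bromo-5-fluorohex-2-ene

The longest chain bearing the multiple bond is 6 carbons long (hexane).
A C=C double bond in the chain gives the infix -ene-.
Choose the numbering such that numbering from this end puts the double bond at C-2 rather than C-4.
This places the double bond between C-2 and C-3; a bromo group at C-3; a fluoro group at C-5.
Substituent prefixes are cited in alphabetical order (multiplying prefixes like di-/tri- are ignored for ordering).
Putting it together: 3-bromo-5-fluorohex-2-ene.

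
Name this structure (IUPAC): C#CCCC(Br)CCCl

5-bromo-7-chlorohept-1-yne

The longest chain bearing the multiple bond is 7 carbons long (heptane).
There is one C≡C triple bond, indicated by the ending -yne.
Choose the numbering such that numbering from this end puts the triple bond at C-1 rather than C-6.
This places the triple bond between C-1 and C-2; a bromo group at C-5; a chloro group at C-7.
Prefixes are listed alphabetically: bromo, chloro.
Putting it together: 5-bromo-7-chlorohept-1-yne.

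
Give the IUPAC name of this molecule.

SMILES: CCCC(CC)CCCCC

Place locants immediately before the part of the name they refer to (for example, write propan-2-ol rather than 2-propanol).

4-ethylnonane

The parent chain contains 9 carbons (nonane).
The numbering direction is chosen so that the substituent locant set {4} is lower than {6} at the first point of difference.
That gives an ethyl group at C-4.
Putting it together: 4-ethylnonane.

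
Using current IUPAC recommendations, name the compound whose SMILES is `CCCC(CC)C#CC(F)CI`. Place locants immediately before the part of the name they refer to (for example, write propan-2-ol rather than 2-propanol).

5-ethyl-2-fluoro-1-iodooct-3-yne

The longest carbon chain that includes the multiple bond has 8 carbons, so the parent hydride is octane.
A C≡C triple bond in the chain gives the infix -yne-.
Number the chain so that numbering from this end puts the triple bond at C-3 rather than C-5.
This places the triple bond between C-3 and C-4; an ethyl group at C-5; a fluoro group at C-2; an iodo group at C-1.
Substituent prefixes are cited in alphabetical order (multiplying prefixes like di-/tri- are ignored for ordering).
Assembling the pieces gives 5-ethyl-2-fluoro-1-iodooct-3-yne.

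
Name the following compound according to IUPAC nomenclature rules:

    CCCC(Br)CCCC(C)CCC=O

The longest carbon chain that includes the –CHO group has 11 carbons, so the parent hydride is undecane.
The highest-priority functional group is an aldehyde (terminal –CHO), so the name ends in -al.
Number the chain so that the aldehyde carbon is C-1 by definition.
That gives a bromo group at C-8; a methyl group at C-4.
Substituent prefixes are cited in alphabetical order (multiplying prefixes like di-/tri- are ignored for ordering).
Putting it together: 8-bromo-4-methylundecanal.

8-bromo-4-methylundecanal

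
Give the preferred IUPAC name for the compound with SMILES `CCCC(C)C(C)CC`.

3,4-dimethylheptane

The longest carbon chain is 7 atoms: the parent is heptane.
The numbering direction is chosen so that the substituent locant set {3,4} is lower than {4,5} at the first point of difference.
With this numbering: methyl groups at C-3 and C-4.
The name is 3,4-dimethylheptane.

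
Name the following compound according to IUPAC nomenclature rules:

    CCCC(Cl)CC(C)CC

5-chloro-3-methyloctane

The parent chain contains 8 carbons (octane).
Choose the numbering such that the substituent locant set {3,5} is lower than {4,6} at the first point of difference.
With this numbering: a chloro group at C-5; a methyl group at C-3.
The substituents are ordered alphabetically, ignoring any di-/tri- multipliers.
Assembling the pieces gives 5-chloro-3-methyloctane.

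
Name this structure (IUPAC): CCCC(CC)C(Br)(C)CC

The longest continuous carbon chain has 7 atoms, so the parent hydride is heptane.
Number the chain so that the substituent locant set {3,3,4} is lower than {4,5,5} at the first point of difference.
With this numbering: a bromo group at C-3; an ethyl group at C-4; a methyl group at C-3.
Substituent prefixes are cited in alphabetical order (multiplying prefixes like di-/tri- are ignored for ordering).
Assembling the pieces gives 3-bromo-4-ethyl-3-methylheptane.

3-bromo-4-ethyl-3-methylheptane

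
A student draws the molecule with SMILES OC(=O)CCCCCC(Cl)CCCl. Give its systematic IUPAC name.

The longest chain bearing the –COOH group is 9 carbons long (nonane).
The principal characteristic group is a carboxylic acid (terminal –COOH), named with the suffix -oic acid.
The numbering direction is chosen so that the carboxylic acid carbon is C-1 by definition.
That gives chloro groups at C-7 and C-9.
Putting it together: 7,9-dichlorononanoic acid.

7,9-dichlorononanoic acid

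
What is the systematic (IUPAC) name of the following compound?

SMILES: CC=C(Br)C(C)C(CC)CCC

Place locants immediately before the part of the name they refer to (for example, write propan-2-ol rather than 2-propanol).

The longest chain bearing the multiple bond is 8 carbons long (octane).
There is one C=C double bond, indicated by the ending -ene.
Choose the numbering such that numbering from this end puts the double bond at C-2 rather than C-6.
With this numbering: the double bond between C-2 and C-3; a bromo group at C-3; an ethyl group at C-5; a methyl group at C-4.
Substituent prefixes are cited in alphabetical order (multiplying prefixes like di-/tri- are ignored for ordering).
The name is 3-bromo-5-ethyl-4-methyloct-2-ene.

3-bromo-5-ethyl-4-methyloct-2-ene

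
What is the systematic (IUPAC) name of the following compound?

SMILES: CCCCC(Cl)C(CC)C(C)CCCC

The longest carbon chain is 11 atoms: the parent is undecane.
Number the chain so that the locant sets are identical either way, so the alphabetically earlier chloro substituent takes the lower locant (5 rather than 7).
That gives a chloro group at C-5; an ethyl group at C-6; a methyl group at C-7.
The substituents are ordered alphabetically, ignoring any di-/tri- multipliers.
Putting it together: 5-chloro-6-ethyl-7-methylundecane.

5-chloro-6-ethyl-7-methylundecane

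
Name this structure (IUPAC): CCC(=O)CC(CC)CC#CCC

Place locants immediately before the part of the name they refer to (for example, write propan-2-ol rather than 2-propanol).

5-ethyldec-7-yn-3-one

The longest chain bearing the carbonyl and the multiple bond is 10 carbons long (decane).
A ketone (C=O on an internal carbon) is the principal characteristic group, giving the suffix -one.
There is one C≡C triple bond, indicated by the ending -yne.
Choose the numbering such that numbering from this end puts the carbonyl group at C-3 rather than C-8.
This places the carbonyl at C-3; the triple bond between C-7 and C-8; an ethyl group at C-5.
Putting it together: 5-ethyldec-7-yn-3-one.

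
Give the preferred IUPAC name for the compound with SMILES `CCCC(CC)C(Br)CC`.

The longest carbon chain is 7 atoms: the parent is heptane.
Choose the numbering such that the substituent locant set {3,4} is lower than {4,5} at the first point of difference.
This places a bromo group at C-3; an ethyl group at C-4.
Prefixes are listed alphabetically: bromo, ethyl.
Putting it together: 3-bromo-4-ethylheptane.

3-bromo-4-ethylheptane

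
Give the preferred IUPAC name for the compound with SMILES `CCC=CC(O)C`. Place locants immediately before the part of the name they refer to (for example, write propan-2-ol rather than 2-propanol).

hex-3-en-2-ol

The longest carbon chain that includes the –OH group and the multiple bond has 6 carbons, so the parent hydride is hexane.
An alcohol (–OH) is the principal characteristic group, giving the suffix -ol.
The chain contains a C=C double bond, so the unsaturation ending is -ene.
The numbering direction is chosen so that numbering from this end puts the hydroxyl group at C-2 rather than C-5.
This places the hydroxyl at C-2; the double bond between C-3 and C-4.
The name is hex-3-en-2-ol.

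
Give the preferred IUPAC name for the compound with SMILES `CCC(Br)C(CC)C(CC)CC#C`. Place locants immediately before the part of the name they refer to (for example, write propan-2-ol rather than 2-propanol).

6-bromo-4,5-diethyloct-1-yne

The longest chain bearing the multiple bond is 8 carbons long (octane).
The chain contains a C≡C triple bond, so the unsaturation ending is -yne.
Choose the numbering such that numbering from this end puts the triple bond at C-1 rather than C-7.
This places the triple bond between C-1 and C-2; a bromo group at C-6; ethyl groups at C-4 and C-5.
The substituents are ordered alphabetically, ignoring any di-/tri- multipliers.
Putting it together: 6-bromo-4,5-diethyloct-1-yne.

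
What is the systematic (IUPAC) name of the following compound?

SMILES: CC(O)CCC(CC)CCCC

5-ethylnonan-2-ol

Counting along the main chain through the –OH group gives 9 carbons: the parent is nonane.
The principal characteristic group is an alcohol (–OH), named with the suffix -ol.
Choose the numbering such that numbering from this end puts the hydroxyl group at C-2 rather than C-8.
This places the hydroxyl at C-2; an ethyl group at C-5.
Assembling the pieces gives 5-ethylnonan-2-ol.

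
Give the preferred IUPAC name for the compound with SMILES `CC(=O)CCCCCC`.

Counting along the main chain through the carbonyl gives 8 carbons: the parent is octane.
A ketone (C=O on an internal carbon) is the principal characteristic group, giving the suffix -one.
Number the chain so that numbering from this end puts the carbonyl group at C-2 rather than C-7.
That gives the carbonyl at C-2.
The name is octan-2-one.

octan-2-one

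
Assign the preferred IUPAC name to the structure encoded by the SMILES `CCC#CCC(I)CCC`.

6-iodonon-3-yne

The longest carbon chain that includes the multiple bond has 9 carbons, so the parent hydride is nonane.
There is one C≡C triple bond, indicated by the ending -yne.
The numbering direction is chosen so that numbering from this end puts the triple bond at C-3 rather than C-6.
With this numbering: the triple bond between C-3 and C-4; an iodo group at C-6.
Assembling the pieces gives 6-iodonon-3-yne.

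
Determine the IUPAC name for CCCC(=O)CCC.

heptan-4-one

The longest chain bearing the carbonyl is 7 carbons long (heptane).
A ketone (C=O on an internal carbon) is the principal characteristic group, giving the suffix -one.
The molecule is symmetric, so either numbering direction gives the same locants.
This places the carbonyl at C-4.
Putting it together: heptan-4-one.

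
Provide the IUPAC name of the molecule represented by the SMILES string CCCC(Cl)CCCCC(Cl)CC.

3,8-dichloroundecane

The parent chain contains 11 carbons (undecane).
The numbering direction is chosen so that the substituent locant set {3,8} is lower than {4,9} at the first point of difference.
That gives chloro groups at C-3 and C-8.
The name is 3,8-dichloroundecane.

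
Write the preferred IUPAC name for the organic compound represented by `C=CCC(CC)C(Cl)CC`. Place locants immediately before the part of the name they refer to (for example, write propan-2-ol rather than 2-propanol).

Counting along the main chain through the multiple bond gives 7 carbons: the parent is heptane.
There is one C=C double bond, indicated by the ending -ene.
Choose the numbering such that numbering from this end puts the double bond at C-1 rather than C-6.
With this numbering: the double bond between C-1 and C-2; a chloro group at C-5; an ethyl group at C-4.
Prefixes are listed alphabetically: chloro, ethyl.
The name is 5-chloro-4-ethylhept-1-ene.

5-chloro-4-ethylhept-1-ene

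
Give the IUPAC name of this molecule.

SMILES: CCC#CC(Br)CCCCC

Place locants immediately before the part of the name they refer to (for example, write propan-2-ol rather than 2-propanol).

5-bromodec-3-yne

The longest carbon chain that includes the multiple bond has 10 carbons, so the parent hydride is decane.
A C≡C triple bond in the chain gives the infix -yne-.
The numbering direction is chosen so that numbering from this end puts the triple bond at C-3 rather than C-7.
That gives the triple bond between C-3 and C-4; a bromo group at C-5.
Putting it together: 5-bromodec-3-yne.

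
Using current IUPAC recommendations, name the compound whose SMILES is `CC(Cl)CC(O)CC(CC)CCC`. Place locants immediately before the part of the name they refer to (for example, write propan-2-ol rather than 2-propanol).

2-chloro-6-ethylnonan-4-ol

The longest carbon chain that includes the –OH group has 9 carbons, so the parent hydride is nonane.
The highest-priority functional group is an alcohol (–OH), so the name ends in -ol.
Number the chain so that numbering from this end puts the hydroxyl group at C-4 rather than C-6.
With this numbering: the hydroxyl at C-4; a chloro group at C-2; an ethyl group at C-6.
Prefixes are listed alphabetically: chloro, ethyl.
The name is 2-chloro-6-ethylnonan-4-ol.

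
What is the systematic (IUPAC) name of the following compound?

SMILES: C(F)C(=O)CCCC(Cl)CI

6-chloro-1-fluoro-7-iodoheptan-2-one

The longest chain bearing the carbonyl is 7 carbons long (heptane).
The highest-priority functional group is a ketone (C=O on an internal carbon), so the name ends in -one.
Choose the numbering such that numbering from this end puts the carbonyl group at C-2 rather than C-6.
That gives the carbonyl at C-2; a chloro group at C-6; a fluoro group at C-1; an iodo group at C-7.
The substituents are ordered alphabetically, ignoring any di-/tri- multipliers.
Assembling the pieces gives 6-chloro-1-fluoro-7-iodoheptan-2-one.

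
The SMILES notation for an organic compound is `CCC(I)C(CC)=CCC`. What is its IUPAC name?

Counting along the main chain through the multiple bond gives 7 carbons: the parent is heptane.
A C=C double bond in the chain gives the infix -ene-.
Choose the numbering such that numbering from this end puts the double bond at C-3 rather than C-4.
This places the double bond between C-3 and C-4; an ethyl group at C-4; an iodo group at C-5.
Substituent prefixes are cited in alphabetical order (multiplying prefixes like di-/tri- are ignored for ordering).
Assembling the pieces gives 4-ethyl-5-iodohept-3-ene.

4-ethyl-5-iodohept-3-ene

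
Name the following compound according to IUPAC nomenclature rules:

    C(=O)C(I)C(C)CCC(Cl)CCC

6-chloro-2-iodo-3-methylnonanal

The longest chain bearing the –CHO group is 9 carbons long (nonane).
The highest-priority functional group is an aldehyde (terminal –CHO), so the name ends in -al.
Number the chain so that the aldehyde carbon is C-1 by definition.
With this numbering: a chloro group at C-6; an iodo group at C-2; a methyl group at C-3.
The substituents are ordered alphabetically, ignoring any di-/tri- multipliers.
Putting it together: 6-chloro-2-iodo-3-methylnonanal.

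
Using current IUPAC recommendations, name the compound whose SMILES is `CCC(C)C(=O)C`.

3-methylpentan-2-one

The longest carbon chain that includes the carbonyl has 5 carbons, so the parent hydride is pentane.
The principal characteristic group is a ketone (C=O on an internal carbon), named with the suffix -one.
Number the chain so that numbering from this end puts the carbonyl group at C-2 rather than C-4.
That gives the carbonyl at C-2; a methyl group at C-3.
Putting it together: 3-methylpentan-2-one.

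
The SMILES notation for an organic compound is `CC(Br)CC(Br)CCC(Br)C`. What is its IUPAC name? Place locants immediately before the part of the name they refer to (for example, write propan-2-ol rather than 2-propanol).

2,4,7-tribromooctane

The longest carbon chain is 8 atoms: the parent is octane.
The numbering direction is chosen so that the substituent locant set {2,4,7} is lower than {2,5,7} at the first point of difference.
This places bromo groups at C-2 and C-4 and C-7.
The name is 2,4,7-tribromooctane.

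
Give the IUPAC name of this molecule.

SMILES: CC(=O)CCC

Counting along the main chain through the carbonyl gives 5 carbons: the parent is pentane.
The principal characteristic group is a ketone (C=O on an internal carbon), named with the suffix -one.
Number the chain so that numbering from this end puts the carbonyl group at C-2 rather than C-4.
With this numbering: the carbonyl at C-2.
The name is pentan-2-one.

pentan-2-one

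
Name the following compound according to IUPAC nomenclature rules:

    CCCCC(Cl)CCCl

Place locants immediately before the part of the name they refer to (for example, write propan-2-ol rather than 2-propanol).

The longest carbon chain is 7 atoms: the parent is heptane.
The numbering direction is chosen so that the substituent locant set {1,3} is lower than {5,7} at the first point of difference.
This places chloro groups at C-1 and C-3.
Assembling the pieces gives 1,3-dichloroheptane.

1,3-dichloroheptane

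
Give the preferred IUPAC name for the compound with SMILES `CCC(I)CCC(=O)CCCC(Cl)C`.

2-chloro-9-iodoundecan-6-one

The longest carbon chain that includes the carbonyl has 11 carbons, so the parent hydride is undecane.
A ketone (C=O on an internal carbon) is the principal characteristic group, giving the suffix -one.
Number the chain so that the substituent locant set {2,9} is lower than {3,10} at the first point of difference.
This places the carbonyl at C-6; a chloro group at C-2; an iodo group at C-9.
The substituents are ordered alphabetically, ignoring any di-/tri- multipliers.
The name is 2-chloro-9-iodoundecan-6-one.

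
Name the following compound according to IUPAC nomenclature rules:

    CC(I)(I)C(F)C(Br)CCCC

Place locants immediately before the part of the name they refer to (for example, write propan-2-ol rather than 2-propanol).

The longest continuous carbon chain has 8 atoms, so the parent hydride is octane.
Number the chain so that the substituent locant set {2,2,3,4} is lower than {5,6,7,7} at the first point of difference.
With this numbering: a bromo group at C-4; a fluoro group at C-3; two iodo groups at C-2.
The substituents are ordered alphabetically, ignoring any di-/tri- multipliers.
Putting it together: 4-bromo-3-fluoro-2,2-diiodooctane.

4-bromo-3-fluoro-2,2-diiodooctane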